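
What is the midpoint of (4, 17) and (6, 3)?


Midpoint = ((4+6)/2, (17+3)/2) = (5, 10)

(5, 10)


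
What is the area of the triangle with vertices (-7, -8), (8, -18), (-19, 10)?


Area = |x1(y2-y3) + x2(y3-y1) + x3(y1-y2)| / 2
= |-7*(-18-10) + 8*(10--8) + -19*(-8--18)| / 2
= 75

75


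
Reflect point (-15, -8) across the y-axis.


Reflection across y-axis: (x, y) -> (-x, y)
(-15, -8) -> (15, -8)

(15, -8)


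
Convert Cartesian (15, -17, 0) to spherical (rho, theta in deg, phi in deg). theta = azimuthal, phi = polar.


rho = sqrt(15^2 + (-17)^2 + 0^2) = 22.6716
theta = atan2(-17, 15) = 311.4237 deg
phi = acos(0/22.6716) = 90 deg

rho = 22.6716, theta = 311.4237 deg, phi = 90 deg


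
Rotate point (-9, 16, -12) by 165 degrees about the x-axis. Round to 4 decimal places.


x' = -9
y' = 16*cos(165) - -12*sin(165) = -12.349
z' = 16*sin(165) + -12*cos(165) = 15.7322

(-9, -12.349, 15.7322)


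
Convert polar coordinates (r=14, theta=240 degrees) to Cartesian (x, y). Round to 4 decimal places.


x = 14 * cos(240) = -7
y = 14 * sin(240) = -12.1244

(-7, -12.1244)


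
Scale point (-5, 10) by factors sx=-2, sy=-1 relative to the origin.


Scaling: (x*sx, y*sy) = (-5*-2, 10*-1) = (10, -10)

(10, -10)


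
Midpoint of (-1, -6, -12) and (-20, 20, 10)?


Midpoint = ((-1+-20)/2, (-6+20)/2, (-12+10)/2) = (-10.5, 7, -1)

(-10.5, 7, -1)


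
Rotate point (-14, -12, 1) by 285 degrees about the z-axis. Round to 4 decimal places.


x' = -14*cos(285) - -12*sin(285) = -15.2146
y' = -14*sin(285) + -12*cos(285) = 10.4171
z' = 1

(-15.2146, 10.4171, 1)


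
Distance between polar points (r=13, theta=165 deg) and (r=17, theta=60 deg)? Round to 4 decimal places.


d = sqrt(r1^2 + r2^2 - 2*r1*r2*cos(t2-t1))
d = sqrt(13^2 + 17^2 - 2*13*17*cos(60-165)) = 23.9248

23.9248


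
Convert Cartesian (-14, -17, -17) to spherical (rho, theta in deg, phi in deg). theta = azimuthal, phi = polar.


rho = sqrt((-14)^2 + (-17)^2 + (-17)^2) = 27.8209
theta = atan2(-17, -14) = 230.5275 deg
phi = acos(-17/27.8209) = 127.6656 deg

rho = 27.8209, theta = 230.5275 deg, phi = 127.6656 deg


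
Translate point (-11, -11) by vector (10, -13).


Translation: (x+dx, y+dy) = (-11+10, -11+-13) = (-1, -24)

(-1, -24)


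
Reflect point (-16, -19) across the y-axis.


Reflection across y-axis: (x, y) -> (-x, y)
(-16, -19) -> (16, -19)

(16, -19)


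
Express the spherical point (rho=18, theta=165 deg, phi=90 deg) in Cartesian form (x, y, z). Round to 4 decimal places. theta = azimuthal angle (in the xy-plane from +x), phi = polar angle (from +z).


x = 18 * sin(90) * cos(165) = -17.3867
y = 18 * sin(90) * sin(165) = 4.6587
z = 18 * cos(90) = 0

(-17.3867, 4.6587, 0)


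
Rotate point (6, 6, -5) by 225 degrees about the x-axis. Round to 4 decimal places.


x' = 6
y' = 6*cos(225) - -5*sin(225) = -7.7782
z' = 6*sin(225) + -5*cos(225) = -0.7071

(6, -7.7782, -0.7071)


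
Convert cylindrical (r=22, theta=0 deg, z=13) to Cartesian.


x = 22 * cos(0) = 22
y = 22 * sin(0) = 0
z = 13

(22, 0, 13)


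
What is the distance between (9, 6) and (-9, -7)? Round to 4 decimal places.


d = sqrt((-9-9)^2 + (-7-6)^2) = 22.2036

22.2036


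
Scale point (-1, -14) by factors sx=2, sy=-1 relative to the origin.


Scaling: (x*sx, y*sy) = (-1*2, -14*-1) = (-2, 14)

(-2, 14)


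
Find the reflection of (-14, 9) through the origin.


Reflection through origin: (x, y) -> (-x, -y)
(-14, 9) -> (14, -9)

(14, -9)


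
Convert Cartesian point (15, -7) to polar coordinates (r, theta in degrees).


r = sqrt(15^2 + (-7)^2) = 16.5529
theta = atan2(-7, 15) = 334.9831 degrees

r = 16.5529, theta = 334.9831 degrees


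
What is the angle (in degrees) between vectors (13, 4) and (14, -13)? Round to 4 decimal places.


dot = 13*14 + 4*-13 = 130
|u| = 13.6015, |v| = 19.105
cos(angle) = 0.5003
angle = 59.9816 degrees

59.9816 degrees


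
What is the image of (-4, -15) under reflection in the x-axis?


Reflection across x-axis: (x, y) -> (x, -y)
(-4, -15) -> (-4, 15)

(-4, 15)


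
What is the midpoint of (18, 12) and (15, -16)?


Midpoint = ((18+15)/2, (12+-16)/2) = (16.5, -2)

(16.5, -2)


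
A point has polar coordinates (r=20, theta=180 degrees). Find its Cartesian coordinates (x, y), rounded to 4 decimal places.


x = 20 * cos(180) = -20
y = 20 * sin(180) = 0

(-20, 0)


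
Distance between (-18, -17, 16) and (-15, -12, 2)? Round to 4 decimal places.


d = sqrt((-15--18)^2 + (-12--17)^2 + (2-16)^2) = 15.1658

15.1658


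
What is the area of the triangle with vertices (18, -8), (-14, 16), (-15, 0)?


Area = |x1(y2-y3) + x2(y3-y1) + x3(y1-y2)| / 2
= |18*(16-0) + -14*(0--8) + -15*(-8-16)| / 2
= 268

268


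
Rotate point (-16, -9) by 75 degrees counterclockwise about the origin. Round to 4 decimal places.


x' = -16*cos(75) - -9*sin(75) = 4.5522
y' = -16*sin(75) + -9*cos(75) = -17.7842

(4.5522, -17.7842)


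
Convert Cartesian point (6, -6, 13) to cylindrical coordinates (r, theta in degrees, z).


r = sqrt(6^2 + (-6)^2) = 8.4853
theta = atan2(-6, 6) = 315 deg
z = 13

r = 8.4853, theta = 315 deg, z = 13


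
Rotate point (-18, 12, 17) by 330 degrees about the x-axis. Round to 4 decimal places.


x' = -18
y' = 12*cos(330) - 17*sin(330) = 18.8923
z' = 12*sin(330) + 17*cos(330) = 8.7224

(-18, 18.8923, 8.7224)


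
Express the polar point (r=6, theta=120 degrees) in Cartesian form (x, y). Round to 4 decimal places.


x = 6 * cos(120) = -3
y = 6 * sin(120) = 5.1962

(-3, 5.1962)


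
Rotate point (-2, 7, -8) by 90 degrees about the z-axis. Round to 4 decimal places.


x' = -2*cos(90) - 7*sin(90) = -7
y' = -2*sin(90) + 7*cos(90) = -2
z' = -8

(-7, -2, -8)


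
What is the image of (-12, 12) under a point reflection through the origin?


Reflection through origin: (x, y) -> (-x, -y)
(-12, 12) -> (12, -12)

(12, -12)


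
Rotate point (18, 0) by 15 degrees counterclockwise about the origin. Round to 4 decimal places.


x' = 18*cos(15) - 0*sin(15) = 17.3867
y' = 18*sin(15) + 0*cos(15) = 4.6587

(17.3867, 4.6587)


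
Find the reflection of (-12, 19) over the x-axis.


Reflection across x-axis: (x, y) -> (x, -y)
(-12, 19) -> (-12, -19)

(-12, -19)


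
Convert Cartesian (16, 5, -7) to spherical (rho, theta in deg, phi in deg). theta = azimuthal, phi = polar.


rho = sqrt(16^2 + 5^2 + (-7)^2) = 18.1659
theta = atan2(5, 16) = 17.354 deg
phi = acos(-7/18.1659) = 112.6647 deg

rho = 18.1659, theta = 17.354 deg, phi = 112.6647 deg


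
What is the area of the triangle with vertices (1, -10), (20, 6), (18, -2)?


Area = |x1(y2-y3) + x2(y3-y1) + x3(y1-y2)| / 2
= |1*(6--2) + 20*(-2--10) + 18*(-10-6)| / 2
= 60

60


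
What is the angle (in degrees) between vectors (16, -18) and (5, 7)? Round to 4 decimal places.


dot = 16*5 + -18*7 = -46
|u| = 24.0832, |v| = 8.6023
cos(angle) = -0.222
angle = 102.8288 degrees

102.8288 degrees


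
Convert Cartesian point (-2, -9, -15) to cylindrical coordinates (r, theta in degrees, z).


r = sqrt((-2)^2 + (-9)^2) = 9.2195
theta = atan2(-9, -2) = 257.4712 deg
z = -15

r = 9.2195, theta = 257.4712 deg, z = -15


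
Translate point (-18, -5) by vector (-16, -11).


Translation: (x+dx, y+dy) = (-18+-16, -5+-11) = (-34, -16)

(-34, -16)


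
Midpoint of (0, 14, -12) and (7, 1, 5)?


Midpoint = ((0+7)/2, (14+1)/2, (-12+5)/2) = (3.5, 7.5, -3.5)

(3.5, 7.5, -3.5)


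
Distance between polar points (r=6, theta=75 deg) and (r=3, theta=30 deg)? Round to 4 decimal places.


d = sqrt(r1^2 + r2^2 - 2*r1*r2*cos(t2-t1))
d = sqrt(6^2 + 3^2 - 2*6*3*cos(30-75)) = 4.4209

4.4209


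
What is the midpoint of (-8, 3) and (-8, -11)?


Midpoint = ((-8+-8)/2, (3+-11)/2) = (-8, -4)

(-8, -4)


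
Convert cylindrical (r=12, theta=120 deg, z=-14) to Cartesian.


x = 12 * cos(120) = -6
y = 12 * sin(120) = 10.3923
z = -14

(-6, 10.3923, -14)


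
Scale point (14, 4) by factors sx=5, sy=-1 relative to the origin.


Scaling: (x*sx, y*sy) = (14*5, 4*-1) = (70, -4)

(70, -4)


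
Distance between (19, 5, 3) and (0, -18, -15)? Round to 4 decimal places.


d = sqrt((0-19)^2 + (-18-5)^2 + (-15-3)^2) = 34.8425

34.8425


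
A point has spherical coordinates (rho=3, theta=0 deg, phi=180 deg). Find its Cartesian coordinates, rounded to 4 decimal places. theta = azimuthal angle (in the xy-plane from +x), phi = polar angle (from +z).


x = 3 * sin(180) * cos(0) = 0
y = 3 * sin(180) * sin(0) = 0
z = 3 * cos(180) = -3

(0, 0, -3)


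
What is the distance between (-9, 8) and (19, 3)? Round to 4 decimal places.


d = sqrt((19--9)^2 + (3-8)^2) = 28.4429

28.4429


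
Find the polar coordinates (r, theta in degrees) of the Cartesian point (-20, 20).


r = sqrt((-20)^2 + 20^2) = 28.2843
theta = atan2(20, -20) = 135 degrees

r = 28.2843, theta = 135 degrees


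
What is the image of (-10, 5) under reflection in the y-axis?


Reflection across y-axis: (x, y) -> (-x, y)
(-10, 5) -> (10, 5)

(10, 5)


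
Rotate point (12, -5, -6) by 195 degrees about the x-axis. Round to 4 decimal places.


x' = 12
y' = -5*cos(195) - -6*sin(195) = 3.2767
z' = -5*sin(195) + -6*cos(195) = 7.0897

(12, 3.2767, 7.0897)


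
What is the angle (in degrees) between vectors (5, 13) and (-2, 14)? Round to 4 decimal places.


dot = 5*-2 + 13*14 = 172
|u| = 13.9284, |v| = 14.1421
cos(angle) = 0.8732
angle = 29.1676 degrees

29.1676 degrees


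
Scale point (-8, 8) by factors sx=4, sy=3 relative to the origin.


Scaling: (x*sx, y*sy) = (-8*4, 8*3) = (-32, 24)

(-32, 24)


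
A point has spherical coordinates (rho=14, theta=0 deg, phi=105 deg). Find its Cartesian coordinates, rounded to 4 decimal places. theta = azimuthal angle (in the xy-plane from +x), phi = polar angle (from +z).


x = 14 * sin(105) * cos(0) = 13.523
y = 14 * sin(105) * sin(0) = 0
z = 14 * cos(105) = -3.6235

(13.523, 0, -3.6235)


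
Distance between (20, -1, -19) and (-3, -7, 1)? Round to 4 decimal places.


d = sqrt((-3-20)^2 + (-7--1)^2 + (1--19)^2) = 31.0644

31.0644


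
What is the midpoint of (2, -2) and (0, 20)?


Midpoint = ((2+0)/2, (-2+20)/2) = (1, 9)

(1, 9)


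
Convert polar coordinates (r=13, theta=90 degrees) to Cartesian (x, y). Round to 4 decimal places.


x = 13 * cos(90) = 0
y = 13 * sin(90) = 13

(0, 13)


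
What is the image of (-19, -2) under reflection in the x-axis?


Reflection across x-axis: (x, y) -> (x, -y)
(-19, -2) -> (-19, 2)

(-19, 2)


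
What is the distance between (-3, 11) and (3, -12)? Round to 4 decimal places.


d = sqrt((3--3)^2 + (-12-11)^2) = 23.7697

23.7697


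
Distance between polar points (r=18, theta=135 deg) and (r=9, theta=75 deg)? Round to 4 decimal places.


d = sqrt(r1^2 + r2^2 - 2*r1*r2*cos(t2-t1))
d = sqrt(18^2 + 9^2 - 2*18*9*cos(75-135)) = 15.5885

15.5885


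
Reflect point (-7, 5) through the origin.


Reflection through origin: (x, y) -> (-x, -y)
(-7, 5) -> (7, -5)

(7, -5)


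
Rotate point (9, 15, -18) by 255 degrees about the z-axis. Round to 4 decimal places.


x' = 9*cos(255) - 15*sin(255) = 12.1595
y' = 9*sin(255) + 15*cos(255) = -12.5756
z' = -18

(12.1595, -12.5756, -18)


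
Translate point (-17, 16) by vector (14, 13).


Translation: (x+dx, y+dy) = (-17+14, 16+13) = (-3, 29)

(-3, 29)


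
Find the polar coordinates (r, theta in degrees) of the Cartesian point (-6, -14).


r = sqrt((-6)^2 + (-14)^2) = 15.2315
theta = atan2(-14, -6) = 246.8014 degrees

r = 15.2315, theta = 246.8014 degrees


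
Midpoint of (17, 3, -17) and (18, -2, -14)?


Midpoint = ((17+18)/2, (3+-2)/2, (-17+-14)/2) = (17.5, 0.5, -15.5)

(17.5, 0.5, -15.5)


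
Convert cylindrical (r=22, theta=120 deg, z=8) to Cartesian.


x = 22 * cos(120) = -11
y = 22 * sin(120) = 19.0526
z = 8

(-11, 19.0526, 8)


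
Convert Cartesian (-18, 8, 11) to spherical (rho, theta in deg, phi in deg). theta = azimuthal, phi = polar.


rho = sqrt((-18)^2 + 8^2 + 11^2) = 22.561
theta = atan2(8, -18) = 156.0375 deg
phi = acos(11/22.561) = 60.8192 deg

rho = 22.561, theta = 156.0375 deg, phi = 60.8192 deg


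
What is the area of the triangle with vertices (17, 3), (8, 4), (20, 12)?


Area = |x1(y2-y3) + x2(y3-y1) + x3(y1-y2)| / 2
= |17*(4-12) + 8*(12-3) + 20*(3-4)| / 2
= 42

42


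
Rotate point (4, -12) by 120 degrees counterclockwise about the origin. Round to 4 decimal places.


x' = 4*cos(120) - -12*sin(120) = 8.3923
y' = 4*sin(120) + -12*cos(120) = 9.4641

(8.3923, 9.4641)


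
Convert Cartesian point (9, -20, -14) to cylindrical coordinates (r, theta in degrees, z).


r = sqrt(9^2 + (-20)^2) = 21.9317
theta = atan2(-20, 9) = 294.2277 deg
z = -14

r = 21.9317, theta = 294.2277 deg, z = -14


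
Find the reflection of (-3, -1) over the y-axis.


Reflection across y-axis: (x, y) -> (-x, y)
(-3, -1) -> (3, -1)

(3, -1)


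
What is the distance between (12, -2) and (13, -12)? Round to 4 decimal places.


d = sqrt((13-12)^2 + (-12--2)^2) = 10.0499

10.0499


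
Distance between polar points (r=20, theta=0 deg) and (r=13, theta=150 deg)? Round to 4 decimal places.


d = sqrt(r1^2 + r2^2 - 2*r1*r2*cos(t2-t1))
d = sqrt(20^2 + 13^2 - 2*20*13*cos(150-0)) = 31.927

31.927


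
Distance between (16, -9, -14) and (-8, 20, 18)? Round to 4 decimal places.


d = sqrt((-8-16)^2 + (20--9)^2 + (18--14)^2) = 49.4065

49.4065


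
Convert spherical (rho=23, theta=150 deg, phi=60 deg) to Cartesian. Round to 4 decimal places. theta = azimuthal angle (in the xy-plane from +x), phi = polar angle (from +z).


x = 23 * sin(60) * cos(150) = -17.25
y = 23 * sin(60) * sin(150) = 9.9593
z = 23 * cos(60) = 11.5

(-17.25, 9.9593, 11.5)


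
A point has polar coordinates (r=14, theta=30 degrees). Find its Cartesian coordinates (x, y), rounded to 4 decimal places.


x = 14 * cos(30) = 12.1244
y = 14 * sin(30) = 7

(12.1244, 7)


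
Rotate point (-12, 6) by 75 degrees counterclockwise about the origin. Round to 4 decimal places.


x' = -12*cos(75) - 6*sin(75) = -8.9014
y' = -12*sin(75) + 6*cos(75) = -10.0382

(-8.9014, -10.0382)


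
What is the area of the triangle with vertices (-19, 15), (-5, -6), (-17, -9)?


Area = |x1(y2-y3) + x2(y3-y1) + x3(y1-y2)| / 2
= |-19*(-6--9) + -5*(-9-15) + -17*(15--6)| / 2
= 147

147


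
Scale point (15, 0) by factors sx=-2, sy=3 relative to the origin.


Scaling: (x*sx, y*sy) = (15*-2, 0*3) = (-30, 0)

(-30, 0)


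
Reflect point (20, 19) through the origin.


Reflection through origin: (x, y) -> (-x, -y)
(20, 19) -> (-20, -19)

(-20, -19)


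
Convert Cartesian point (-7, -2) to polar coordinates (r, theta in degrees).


r = sqrt((-7)^2 + (-2)^2) = 7.2801
theta = atan2(-2, -7) = 195.9454 degrees

r = 7.2801, theta = 195.9454 degrees


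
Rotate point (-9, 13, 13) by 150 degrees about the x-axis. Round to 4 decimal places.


x' = -9
y' = 13*cos(150) - 13*sin(150) = -17.7583
z' = 13*sin(150) + 13*cos(150) = -4.7583

(-9, -17.7583, -4.7583)


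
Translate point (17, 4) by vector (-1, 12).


Translation: (x+dx, y+dy) = (17+-1, 4+12) = (16, 16)

(16, 16)


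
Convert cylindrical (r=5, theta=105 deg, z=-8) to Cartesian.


x = 5 * cos(105) = -1.2941
y = 5 * sin(105) = 4.8296
z = -8

(-1.2941, 4.8296, -8)


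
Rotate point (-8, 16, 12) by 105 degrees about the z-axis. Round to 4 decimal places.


x' = -8*cos(105) - 16*sin(105) = -13.3843
y' = -8*sin(105) + 16*cos(105) = -11.8685
z' = 12

(-13.3843, -11.8685, 12)


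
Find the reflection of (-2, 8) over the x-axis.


Reflection across x-axis: (x, y) -> (x, -y)
(-2, 8) -> (-2, -8)

(-2, -8)


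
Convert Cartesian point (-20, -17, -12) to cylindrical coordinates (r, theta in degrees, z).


r = sqrt((-20)^2 + (-17)^2) = 26.2488
theta = atan2(-17, -20) = 220.3645 deg
z = -12

r = 26.2488, theta = 220.3645 deg, z = -12


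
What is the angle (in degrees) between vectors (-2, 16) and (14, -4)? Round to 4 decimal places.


dot = -2*14 + 16*-4 = -92
|u| = 16.1245, |v| = 14.5602
cos(angle) = -0.3919
angle = 113.0704 degrees

113.0704 degrees


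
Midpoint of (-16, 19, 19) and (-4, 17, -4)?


Midpoint = ((-16+-4)/2, (19+17)/2, (19+-4)/2) = (-10, 18, 7.5)

(-10, 18, 7.5)


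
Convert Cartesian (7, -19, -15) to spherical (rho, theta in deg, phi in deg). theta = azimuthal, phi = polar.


rho = sqrt(7^2 + (-19)^2 + (-15)^2) = 25.1992
theta = atan2(-19, 7) = 290.2249 deg
phi = acos(-15/25.1992) = 126.5309 deg

rho = 25.1992, theta = 290.2249 deg, phi = 126.5309 deg


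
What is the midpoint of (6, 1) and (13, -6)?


Midpoint = ((6+13)/2, (1+-6)/2) = (9.5, -2.5)

(9.5, -2.5)


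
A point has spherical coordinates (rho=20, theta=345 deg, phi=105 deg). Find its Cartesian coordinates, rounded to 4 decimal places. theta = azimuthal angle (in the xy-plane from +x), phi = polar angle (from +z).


x = 20 * sin(105) * cos(345) = 18.6603
y = 20 * sin(105) * sin(345) = -5
z = 20 * cos(105) = -5.1764

(18.6603, -5, -5.1764)


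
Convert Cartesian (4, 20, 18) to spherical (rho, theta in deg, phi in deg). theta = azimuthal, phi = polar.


rho = sqrt(4^2 + 20^2 + 18^2) = 27.2029
theta = atan2(20, 4) = 78.6901 deg
phi = acos(18/27.2029) = 48.5709 deg

rho = 27.2029, theta = 78.6901 deg, phi = 48.5709 deg


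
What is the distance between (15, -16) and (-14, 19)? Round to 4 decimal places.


d = sqrt((-14-15)^2 + (19--16)^2) = 45.4533

45.4533


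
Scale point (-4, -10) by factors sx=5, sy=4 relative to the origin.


Scaling: (x*sx, y*sy) = (-4*5, -10*4) = (-20, -40)

(-20, -40)


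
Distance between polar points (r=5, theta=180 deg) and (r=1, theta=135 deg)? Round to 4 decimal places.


d = sqrt(r1^2 + r2^2 - 2*r1*r2*cos(t2-t1))
d = sqrt(5^2 + 1^2 - 2*5*1*cos(135-180)) = 4.3507

4.3507


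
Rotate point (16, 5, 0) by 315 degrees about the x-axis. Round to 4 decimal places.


x' = 16
y' = 5*cos(315) - 0*sin(315) = 3.5355
z' = 5*sin(315) + 0*cos(315) = -3.5355

(16, 3.5355, -3.5355)


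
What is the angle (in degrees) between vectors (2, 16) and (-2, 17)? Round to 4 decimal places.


dot = 2*-2 + 16*17 = 268
|u| = 16.1245, |v| = 17.1172
cos(angle) = 0.971
angle = 13.8349 degrees

13.8349 degrees


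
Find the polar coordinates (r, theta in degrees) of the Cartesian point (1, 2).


r = sqrt(1^2 + 2^2) = 2.2361
theta = atan2(2, 1) = 63.4349 degrees

r = 2.2361, theta = 63.4349 degrees


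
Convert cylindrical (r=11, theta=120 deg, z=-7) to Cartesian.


x = 11 * cos(120) = -5.5
y = 11 * sin(120) = 9.5263
z = -7

(-5.5, 9.5263, -7)


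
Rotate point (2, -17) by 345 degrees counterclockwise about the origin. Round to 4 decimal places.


x' = 2*cos(345) - -17*sin(345) = -2.4681
y' = 2*sin(345) + -17*cos(345) = -16.9384

(-2.4681, -16.9384)


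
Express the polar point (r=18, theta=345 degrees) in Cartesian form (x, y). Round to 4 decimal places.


x = 18 * cos(345) = 17.3867
y = 18 * sin(345) = -4.6587

(17.3867, -4.6587)


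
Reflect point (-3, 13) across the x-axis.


Reflection across x-axis: (x, y) -> (x, -y)
(-3, 13) -> (-3, -13)

(-3, -13)


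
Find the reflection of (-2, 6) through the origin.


Reflection through origin: (x, y) -> (-x, -y)
(-2, 6) -> (2, -6)

(2, -6)


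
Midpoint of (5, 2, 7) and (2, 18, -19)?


Midpoint = ((5+2)/2, (2+18)/2, (7+-19)/2) = (3.5, 10, -6)

(3.5, 10, -6)


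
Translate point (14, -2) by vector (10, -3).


Translation: (x+dx, y+dy) = (14+10, -2+-3) = (24, -5)

(24, -5)


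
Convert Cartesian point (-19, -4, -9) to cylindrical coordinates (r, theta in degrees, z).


r = sqrt((-19)^2 + (-4)^2) = 19.4165
theta = atan2(-4, -19) = 191.8887 deg
z = -9

r = 19.4165, theta = 191.8887 deg, z = -9


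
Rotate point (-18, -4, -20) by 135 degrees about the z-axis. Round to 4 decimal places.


x' = -18*cos(135) - -4*sin(135) = 15.5563
y' = -18*sin(135) + -4*cos(135) = -9.8995
z' = -20

(15.5563, -9.8995, -20)


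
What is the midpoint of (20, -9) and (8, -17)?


Midpoint = ((20+8)/2, (-9+-17)/2) = (14, -13)

(14, -13)


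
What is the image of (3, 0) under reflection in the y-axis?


Reflection across y-axis: (x, y) -> (-x, y)
(3, 0) -> (-3, 0)

(-3, 0)


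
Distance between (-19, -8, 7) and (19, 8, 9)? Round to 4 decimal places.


d = sqrt((19--19)^2 + (8--8)^2 + (9-7)^2) = 41.2795

41.2795


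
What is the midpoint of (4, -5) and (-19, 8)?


Midpoint = ((4+-19)/2, (-5+8)/2) = (-7.5, 1.5)

(-7.5, 1.5)


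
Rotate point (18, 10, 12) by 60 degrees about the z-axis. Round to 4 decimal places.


x' = 18*cos(60) - 10*sin(60) = 0.3397
y' = 18*sin(60) + 10*cos(60) = 20.5885
z' = 12

(0.3397, 20.5885, 12)


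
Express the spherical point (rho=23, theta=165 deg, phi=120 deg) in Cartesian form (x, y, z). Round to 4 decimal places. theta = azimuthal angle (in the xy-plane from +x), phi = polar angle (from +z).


x = 23 * sin(120) * cos(165) = -19.2399
y = 23 * sin(120) * sin(165) = 5.1553
z = 23 * cos(120) = -11.5

(-19.2399, 5.1553, -11.5)


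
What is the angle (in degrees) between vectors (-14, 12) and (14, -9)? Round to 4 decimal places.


dot = -14*14 + 12*-9 = -304
|u| = 18.4391, |v| = 16.6433
cos(angle) = -0.9906
angle = 172.1339 degrees

172.1339 degrees


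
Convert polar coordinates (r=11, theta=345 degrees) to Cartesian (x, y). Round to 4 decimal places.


x = 11 * cos(345) = 10.6252
y = 11 * sin(345) = -2.847

(10.6252, -2.847)


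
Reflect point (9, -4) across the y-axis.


Reflection across y-axis: (x, y) -> (-x, y)
(9, -4) -> (-9, -4)

(-9, -4)


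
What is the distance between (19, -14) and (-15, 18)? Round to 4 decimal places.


d = sqrt((-15-19)^2 + (18--14)^2) = 46.6905

46.6905


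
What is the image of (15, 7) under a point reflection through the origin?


Reflection through origin: (x, y) -> (-x, -y)
(15, 7) -> (-15, -7)

(-15, -7)


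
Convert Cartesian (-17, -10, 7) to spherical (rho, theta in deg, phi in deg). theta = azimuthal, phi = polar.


rho = sqrt((-17)^2 + (-10)^2 + 7^2) = 20.9284
theta = atan2(-10, -17) = 210.4655 deg
phi = acos(7/20.9284) = 70.4595 deg

rho = 20.9284, theta = 210.4655 deg, phi = 70.4595 deg


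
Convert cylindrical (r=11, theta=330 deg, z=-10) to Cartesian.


x = 11 * cos(330) = 9.5263
y = 11 * sin(330) = -5.5
z = -10

(9.5263, -5.5, -10)


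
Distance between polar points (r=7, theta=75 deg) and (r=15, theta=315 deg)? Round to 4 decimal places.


d = sqrt(r1^2 + r2^2 - 2*r1*r2*cos(t2-t1))
d = sqrt(7^2 + 15^2 - 2*7*15*cos(315-75)) = 19.4679

19.4679


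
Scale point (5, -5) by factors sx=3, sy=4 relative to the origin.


Scaling: (x*sx, y*sy) = (5*3, -5*4) = (15, -20)

(15, -20)


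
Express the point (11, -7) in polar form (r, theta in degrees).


r = sqrt(11^2 + (-7)^2) = 13.0384
theta = atan2(-7, 11) = 327.5288 degrees

r = 13.0384, theta = 327.5288 degrees


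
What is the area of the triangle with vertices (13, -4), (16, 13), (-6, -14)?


Area = |x1(y2-y3) + x2(y3-y1) + x3(y1-y2)| / 2
= |13*(13--14) + 16*(-14--4) + -6*(-4-13)| / 2
= 146.5

146.5


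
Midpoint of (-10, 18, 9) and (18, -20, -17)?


Midpoint = ((-10+18)/2, (18+-20)/2, (9+-17)/2) = (4, -1, -4)

(4, -1, -4)


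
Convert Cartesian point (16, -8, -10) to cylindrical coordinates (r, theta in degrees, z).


r = sqrt(16^2 + (-8)^2) = 17.8885
theta = atan2(-8, 16) = 333.4349 deg
z = -10

r = 17.8885, theta = 333.4349 deg, z = -10


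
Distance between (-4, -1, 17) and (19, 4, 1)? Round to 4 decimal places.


d = sqrt((19--4)^2 + (4--1)^2 + (1-17)^2) = 28.4605

28.4605


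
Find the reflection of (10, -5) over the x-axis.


Reflection across x-axis: (x, y) -> (x, -y)
(10, -5) -> (10, 5)

(10, 5)


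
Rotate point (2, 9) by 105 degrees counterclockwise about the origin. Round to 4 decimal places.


x' = 2*cos(105) - 9*sin(105) = -9.211
y' = 2*sin(105) + 9*cos(105) = -0.3975

(-9.211, -0.3975)


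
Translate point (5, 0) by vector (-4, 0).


Translation: (x+dx, y+dy) = (5+-4, 0+0) = (1, 0)

(1, 0)


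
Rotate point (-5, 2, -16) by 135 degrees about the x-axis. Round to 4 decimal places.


x' = -5
y' = 2*cos(135) - -16*sin(135) = 9.8995
z' = 2*sin(135) + -16*cos(135) = 12.7279

(-5, 9.8995, 12.7279)


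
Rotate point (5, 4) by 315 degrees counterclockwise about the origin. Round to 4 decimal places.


x' = 5*cos(315) - 4*sin(315) = 6.364
y' = 5*sin(315) + 4*cos(315) = -0.7071

(6.364, -0.7071)


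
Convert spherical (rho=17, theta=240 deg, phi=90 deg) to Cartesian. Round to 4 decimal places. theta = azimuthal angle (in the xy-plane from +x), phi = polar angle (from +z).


x = 17 * sin(90) * cos(240) = -8.5
y = 17 * sin(90) * sin(240) = -14.7224
z = 17 * cos(90) = 0

(-8.5, -14.7224, 0)


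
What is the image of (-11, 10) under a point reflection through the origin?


Reflection through origin: (x, y) -> (-x, -y)
(-11, 10) -> (11, -10)

(11, -10)


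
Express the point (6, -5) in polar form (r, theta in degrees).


r = sqrt(6^2 + (-5)^2) = 7.8102
theta = atan2(-5, 6) = 320.1944 degrees

r = 7.8102, theta = 320.1944 degrees


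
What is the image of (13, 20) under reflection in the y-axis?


Reflection across y-axis: (x, y) -> (-x, y)
(13, 20) -> (-13, 20)

(-13, 20)


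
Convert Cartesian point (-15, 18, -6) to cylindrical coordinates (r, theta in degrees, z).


r = sqrt((-15)^2 + 18^2) = 23.4307
theta = atan2(18, -15) = 129.8056 deg
z = -6

r = 23.4307, theta = 129.8056 deg, z = -6


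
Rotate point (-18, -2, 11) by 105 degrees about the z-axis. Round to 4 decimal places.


x' = -18*cos(105) - -2*sin(105) = 6.5906
y' = -18*sin(105) + -2*cos(105) = -16.869
z' = 11

(6.5906, -16.869, 11)


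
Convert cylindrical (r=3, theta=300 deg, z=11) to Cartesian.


x = 3 * cos(300) = 1.5
y = 3 * sin(300) = -2.5981
z = 11

(1.5, -2.5981, 11)


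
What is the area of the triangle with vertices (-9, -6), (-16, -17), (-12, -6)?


Area = |x1(y2-y3) + x2(y3-y1) + x3(y1-y2)| / 2
= |-9*(-17--6) + -16*(-6--6) + -12*(-6--17)| / 2
= 16.5

16.5


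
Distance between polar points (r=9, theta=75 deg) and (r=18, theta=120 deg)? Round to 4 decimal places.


d = sqrt(r1^2 + r2^2 - 2*r1*r2*cos(t2-t1))
d = sqrt(9^2 + 18^2 - 2*9*18*cos(120-75)) = 13.2626

13.2626


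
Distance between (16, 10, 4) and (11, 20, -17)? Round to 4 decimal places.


d = sqrt((11-16)^2 + (20-10)^2 + (-17-4)^2) = 23.7908

23.7908


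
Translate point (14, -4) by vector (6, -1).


Translation: (x+dx, y+dy) = (14+6, -4+-1) = (20, -5)

(20, -5)


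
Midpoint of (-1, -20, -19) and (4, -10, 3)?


Midpoint = ((-1+4)/2, (-20+-10)/2, (-19+3)/2) = (1.5, -15, -8)

(1.5, -15, -8)


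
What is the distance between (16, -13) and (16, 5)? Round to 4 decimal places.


d = sqrt((16-16)^2 + (5--13)^2) = 18

18


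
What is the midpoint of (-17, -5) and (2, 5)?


Midpoint = ((-17+2)/2, (-5+5)/2) = (-7.5, 0)

(-7.5, 0)


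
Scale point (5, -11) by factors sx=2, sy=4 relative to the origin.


Scaling: (x*sx, y*sy) = (5*2, -11*4) = (10, -44)

(10, -44)


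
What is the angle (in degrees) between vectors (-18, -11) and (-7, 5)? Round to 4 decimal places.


dot = -18*-7 + -11*5 = 71
|u| = 21.095, |v| = 8.6023
cos(angle) = 0.3913
angle = 66.9672 degrees

66.9672 degrees


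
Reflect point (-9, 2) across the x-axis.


Reflection across x-axis: (x, y) -> (x, -y)
(-9, 2) -> (-9, -2)

(-9, -2)


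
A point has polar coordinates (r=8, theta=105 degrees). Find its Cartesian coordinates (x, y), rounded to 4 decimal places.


x = 8 * cos(105) = -2.0706
y = 8 * sin(105) = 7.7274

(-2.0706, 7.7274)


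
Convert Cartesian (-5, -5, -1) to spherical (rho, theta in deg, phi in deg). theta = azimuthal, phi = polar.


rho = sqrt((-5)^2 + (-5)^2 + (-1)^2) = 7.1414
theta = atan2(-5, -5) = 225 deg
phi = acos(-1/7.1414) = 98.0495 deg

rho = 7.1414, theta = 225 deg, phi = 98.0495 deg


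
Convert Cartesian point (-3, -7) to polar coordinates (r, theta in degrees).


r = sqrt((-3)^2 + (-7)^2) = 7.6158
theta = atan2(-7, -3) = 246.8014 degrees

r = 7.6158, theta = 246.8014 degrees


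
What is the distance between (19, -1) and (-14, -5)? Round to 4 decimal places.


d = sqrt((-14-19)^2 + (-5--1)^2) = 33.2415

33.2415


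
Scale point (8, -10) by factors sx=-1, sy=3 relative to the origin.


Scaling: (x*sx, y*sy) = (8*-1, -10*3) = (-8, -30)

(-8, -30)


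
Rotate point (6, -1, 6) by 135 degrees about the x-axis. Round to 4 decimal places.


x' = 6
y' = -1*cos(135) - 6*sin(135) = -3.5355
z' = -1*sin(135) + 6*cos(135) = -4.9497

(6, -3.5355, -4.9497)


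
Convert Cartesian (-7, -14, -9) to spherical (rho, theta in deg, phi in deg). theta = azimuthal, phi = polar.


rho = sqrt((-7)^2 + (-14)^2 + (-9)^2) = 18.0555
theta = atan2(-14, -7) = 243.4349 deg
phi = acos(-9/18.0555) = 119.8984 deg

rho = 18.0555, theta = 243.4349 deg, phi = 119.8984 deg


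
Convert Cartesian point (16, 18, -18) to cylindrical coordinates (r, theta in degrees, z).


r = sqrt(16^2 + 18^2) = 24.0832
theta = atan2(18, 16) = 48.3665 deg
z = -18

r = 24.0832, theta = 48.3665 deg, z = -18


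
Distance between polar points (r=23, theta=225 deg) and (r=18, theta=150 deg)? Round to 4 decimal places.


d = sqrt(r1^2 + r2^2 - 2*r1*r2*cos(t2-t1))
d = sqrt(23^2 + 18^2 - 2*23*18*cos(150-225)) = 25.2725

25.2725


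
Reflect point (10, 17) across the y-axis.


Reflection across y-axis: (x, y) -> (-x, y)
(10, 17) -> (-10, 17)

(-10, 17)


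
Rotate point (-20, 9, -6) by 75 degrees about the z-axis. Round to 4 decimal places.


x' = -20*cos(75) - 9*sin(75) = -13.8697
y' = -20*sin(75) + 9*cos(75) = -16.9891
z' = -6

(-13.8697, -16.9891, -6)


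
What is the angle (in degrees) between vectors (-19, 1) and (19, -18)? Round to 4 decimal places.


dot = -19*19 + 1*-18 = -379
|u| = 19.0263, |v| = 26.1725
cos(angle) = -0.7611
angle = 139.5609 degrees

139.5609 degrees


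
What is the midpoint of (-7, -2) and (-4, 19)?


Midpoint = ((-7+-4)/2, (-2+19)/2) = (-5.5, 8.5)

(-5.5, 8.5)


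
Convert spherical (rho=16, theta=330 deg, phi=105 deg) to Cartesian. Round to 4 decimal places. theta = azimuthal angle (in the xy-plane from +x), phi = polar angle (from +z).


x = 16 * sin(105) * cos(330) = 13.3843
y = 16 * sin(105) * sin(330) = -7.7274
z = 16 * cos(105) = -4.1411

(13.3843, -7.7274, -4.1411)


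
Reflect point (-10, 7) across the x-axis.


Reflection across x-axis: (x, y) -> (x, -y)
(-10, 7) -> (-10, -7)

(-10, -7)


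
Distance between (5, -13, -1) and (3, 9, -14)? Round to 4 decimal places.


d = sqrt((3-5)^2 + (9--13)^2 + (-14--1)^2) = 25.632

25.632


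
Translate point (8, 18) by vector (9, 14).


Translation: (x+dx, y+dy) = (8+9, 18+14) = (17, 32)

(17, 32)


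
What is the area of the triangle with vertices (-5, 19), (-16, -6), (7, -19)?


Area = |x1(y2-y3) + x2(y3-y1) + x3(y1-y2)| / 2
= |-5*(-6--19) + -16*(-19-19) + 7*(19--6)| / 2
= 359

359


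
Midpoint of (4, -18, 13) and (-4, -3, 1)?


Midpoint = ((4+-4)/2, (-18+-3)/2, (13+1)/2) = (0, -10.5, 7)

(0, -10.5, 7)


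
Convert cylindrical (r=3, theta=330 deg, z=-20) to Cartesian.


x = 3 * cos(330) = 2.5981
y = 3 * sin(330) = -1.5
z = -20

(2.5981, -1.5, -20)


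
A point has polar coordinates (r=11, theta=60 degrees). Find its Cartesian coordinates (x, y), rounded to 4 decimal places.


x = 11 * cos(60) = 5.5
y = 11 * sin(60) = 9.5263

(5.5, 9.5263)


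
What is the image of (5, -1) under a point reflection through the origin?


Reflection through origin: (x, y) -> (-x, -y)
(5, -1) -> (-5, 1)

(-5, 1)


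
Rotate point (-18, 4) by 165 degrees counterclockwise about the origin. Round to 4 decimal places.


x' = -18*cos(165) - 4*sin(165) = 16.3514
y' = -18*sin(165) + 4*cos(165) = -8.5224

(16.3514, -8.5224)


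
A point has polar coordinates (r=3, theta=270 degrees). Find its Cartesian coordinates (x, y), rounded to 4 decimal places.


x = 3 * cos(270) = 0
y = 3 * sin(270) = -3

(0, -3)


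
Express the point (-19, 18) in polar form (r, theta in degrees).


r = sqrt((-19)^2 + 18^2) = 26.1725
theta = atan2(18, -19) = 136.5482 degrees

r = 26.1725, theta = 136.5482 degrees


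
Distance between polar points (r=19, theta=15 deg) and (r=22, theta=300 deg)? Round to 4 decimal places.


d = sqrt(r1^2 + r2^2 - 2*r1*r2*cos(t2-t1))
d = sqrt(19^2 + 22^2 - 2*19*22*cos(300-15)) = 25.0724

25.0724


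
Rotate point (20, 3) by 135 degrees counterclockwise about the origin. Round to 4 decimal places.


x' = 20*cos(135) - 3*sin(135) = -16.2635
y' = 20*sin(135) + 3*cos(135) = 12.0208

(-16.2635, 12.0208)


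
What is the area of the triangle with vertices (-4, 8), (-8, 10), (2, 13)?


Area = |x1(y2-y3) + x2(y3-y1) + x3(y1-y2)| / 2
= |-4*(10-13) + -8*(13-8) + 2*(8-10)| / 2
= 16

16


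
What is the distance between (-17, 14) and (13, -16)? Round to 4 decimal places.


d = sqrt((13--17)^2 + (-16-14)^2) = 42.4264

42.4264


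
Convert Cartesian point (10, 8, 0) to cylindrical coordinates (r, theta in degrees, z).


r = sqrt(10^2 + 8^2) = 12.8062
theta = atan2(8, 10) = 38.6598 deg
z = 0

r = 12.8062, theta = 38.6598 deg, z = 0


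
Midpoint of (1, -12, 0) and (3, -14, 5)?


Midpoint = ((1+3)/2, (-12+-14)/2, (0+5)/2) = (2, -13, 2.5)

(2, -13, 2.5)


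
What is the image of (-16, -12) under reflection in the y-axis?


Reflection across y-axis: (x, y) -> (-x, y)
(-16, -12) -> (16, -12)

(16, -12)


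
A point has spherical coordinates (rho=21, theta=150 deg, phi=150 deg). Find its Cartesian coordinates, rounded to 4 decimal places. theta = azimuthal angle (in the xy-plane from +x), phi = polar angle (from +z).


x = 21 * sin(150) * cos(150) = -9.0933
y = 21 * sin(150) * sin(150) = 5.25
z = 21 * cos(150) = -18.1865

(-9.0933, 5.25, -18.1865)


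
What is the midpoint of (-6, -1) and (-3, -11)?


Midpoint = ((-6+-3)/2, (-1+-11)/2) = (-4.5, -6)

(-4.5, -6)


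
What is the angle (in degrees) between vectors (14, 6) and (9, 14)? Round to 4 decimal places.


dot = 14*9 + 6*14 = 210
|u| = 15.2315, |v| = 16.6433
cos(angle) = 0.8284
angle = 34.0662 degrees

34.0662 degrees


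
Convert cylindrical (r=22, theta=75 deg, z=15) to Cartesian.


x = 22 * cos(75) = 5.694
y = 22 * sin(75) = 21.2504
z = 15

(5.694, 21.2504, 15)


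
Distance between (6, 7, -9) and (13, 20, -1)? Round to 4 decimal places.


d = sqrt((13-6)^2 + (20-7)^2 + (-1--9)^2) = 16.7929

16.7929


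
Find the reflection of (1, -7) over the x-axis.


Reflection across x-axis: (x, y) -> (x, -y)
(1, -7) -> (1, 7)

(1, 7)


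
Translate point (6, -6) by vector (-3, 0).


Translation: (x+dx, y+dy) = (6+-3, -6+0) = (3, -6)

(3, -6)


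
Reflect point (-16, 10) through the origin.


Reflection through origin: (x, y) -> (-x, -y)
(-16, 10) -> (16, -10)

(16, -10)


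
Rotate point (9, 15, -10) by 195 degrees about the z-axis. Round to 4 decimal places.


x' = 9*cos(195) - 15*sin(195) = -4.811
y' = 9*sin(195) + 15*cos(195) = -16.8183
z' = -10

(-4.811, -16.8183, -10)


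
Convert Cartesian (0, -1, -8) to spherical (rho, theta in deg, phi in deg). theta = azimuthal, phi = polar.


rho = sqrt(0^2 + (-1)^2 + (-8)^2) = 8.0623
theta = atan2(-1, 0) = 270 deg
phi = acos(-8/8.0623) = 172.875 deg

rho = 8.0623, theta = 270 deg, phi = 172.875 deg


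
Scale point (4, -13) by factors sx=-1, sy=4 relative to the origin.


Scaling: (x*sx, y*sy) = (4*-1, -13*4) = (-4, -52)

(-4, -52)


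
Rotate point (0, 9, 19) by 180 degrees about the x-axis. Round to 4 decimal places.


x' = 0
y' = 9*cos(180) - 19*sin(180) = -9
z' = 9*sin(180) + 19*cos(180) = -19

(0, -9, -19)


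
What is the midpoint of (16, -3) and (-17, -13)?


Midpoint = ((16+-17)/2, (-3+-13)/2) = (-0.5, -8)

(-0.5, -8)


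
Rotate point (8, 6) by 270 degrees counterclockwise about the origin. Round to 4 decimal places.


x' = 8*cos(270) - 6*sin(270) = 6
y' = 8*sin(270) + 6*cos(270) = -8

(6, -8)


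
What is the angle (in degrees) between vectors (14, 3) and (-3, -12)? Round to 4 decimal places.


dot = 14*-3 + 3*-12 = -78
|u| = 14.3178, |v| = 12.3693
cos(angle) = -0.4404
angle = 116.131 degrees

116.131 degrees


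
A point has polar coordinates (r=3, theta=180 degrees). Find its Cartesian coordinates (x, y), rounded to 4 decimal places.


x = 3 * cos(180) = -3
y = 3 * sin(180) = 0

(-3, 0)


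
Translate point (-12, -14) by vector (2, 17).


Translation: (x+dx, y+dy) = (-12+2, -14+17) = (-10, 3)

(-10, 3)


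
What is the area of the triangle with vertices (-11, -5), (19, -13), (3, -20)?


Area = |x1(y2-y3) + x2(y3-y1) + x3(y1-y2)| / 2
= |-11*(-13--20) + 19*(-20--5) + 3*(-5--13)| / 2
= 169

169


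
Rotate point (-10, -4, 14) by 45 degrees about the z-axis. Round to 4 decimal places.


x' = -10*cos(45) - -4*sin(45) = -4.2426
y' = -10*sin(45) + -4*cos(45) = -9.8995
z' = 14

(-4.2426, -9.8995, 14)


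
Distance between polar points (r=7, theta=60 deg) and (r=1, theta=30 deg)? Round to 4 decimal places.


d = sqrt(r1^2 + r2^2 - 2*r1*r2*cos(t2-t1))
d = sqrt(7^2 + 1^2 - 2*7*1*cos(30-60)) = 6.1543

6.1543


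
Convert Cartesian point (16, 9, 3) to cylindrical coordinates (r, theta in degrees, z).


r = sqrt(16^2 + 9^2) = 18.3576
theta = atan2(9, 16) = 29.3578 deg
z = 3

r = 18.3576, theta = 29.3578 deg, z = 3


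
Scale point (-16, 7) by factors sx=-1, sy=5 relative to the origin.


Scaling: (x*sx, y*sy) = (-16*-1, 7*5) = (16, 35)

(16, 35)


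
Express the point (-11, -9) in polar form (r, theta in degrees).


r = sqrt((-11)^2 + (-9)^2) = 14.2127
theta = atan2(-9, -11) = 219.2894 degrees

r = 14.2127, theta = 219.2894 degrees


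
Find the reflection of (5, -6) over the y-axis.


Reflection across y-axis: (x, y) -> (-x, y)
(5, -6) -> (-5, -6)

(-5, -6)


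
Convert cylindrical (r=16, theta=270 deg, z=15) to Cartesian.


x = 16 * cos(270) = 0
y = 16 * sin(270) = -16
z = 15

(0, -16, 15)


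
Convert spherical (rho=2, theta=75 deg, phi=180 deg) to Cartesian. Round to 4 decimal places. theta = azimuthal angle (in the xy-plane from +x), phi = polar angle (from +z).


x = 2 * sin(180) * cos(75) = 0
y = 2 * sin(180) * sin(75) = 0
z = 2 * cos(180) = -2

(0, 0, -2)


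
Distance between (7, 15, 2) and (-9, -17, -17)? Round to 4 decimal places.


d = sqrt((-9-7)^2 + (-17-15)^2 + (-17-2)^2) = 40.5093

40.5093


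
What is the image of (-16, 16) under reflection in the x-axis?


Reflection across x-axis: (x, y) -> (x, -y)
(-16, 16) -> (-16, -16)

(-16, -16)


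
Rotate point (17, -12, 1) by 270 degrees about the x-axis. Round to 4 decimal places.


x' = 17
y' = -12*cos(270) - 1*sin(270) = 1
z' = -12*sin(270) + 1*cos(270) = 12

(17, 1, 12)


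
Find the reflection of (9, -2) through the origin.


Reflection through origin: (x, y) -> (-x, -y)
(9, -2) -> (-9, 2)

(-9, 2)


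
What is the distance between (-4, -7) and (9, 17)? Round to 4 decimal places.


d = sqrt((9--4)^2 + (17--7)^2) = 27.2947

27.2947


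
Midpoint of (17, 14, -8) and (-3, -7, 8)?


Midpoint = ((17+-3)/2, (14+-7)/2, (-8+8)/2) = (7, 3.5, 0)

(7, 3.5, 0)


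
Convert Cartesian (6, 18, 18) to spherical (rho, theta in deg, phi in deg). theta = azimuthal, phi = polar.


rho = sqrt(6^2 + 18^2 + 18^2) = 26.1534
theta = atan2(18, 6) = 71.5651 deg
phi = acos(18/26.1534) = 46.5085 deg

rho = 26.1534, theta = 71.5651 deg, phi = 46.5085 deg
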